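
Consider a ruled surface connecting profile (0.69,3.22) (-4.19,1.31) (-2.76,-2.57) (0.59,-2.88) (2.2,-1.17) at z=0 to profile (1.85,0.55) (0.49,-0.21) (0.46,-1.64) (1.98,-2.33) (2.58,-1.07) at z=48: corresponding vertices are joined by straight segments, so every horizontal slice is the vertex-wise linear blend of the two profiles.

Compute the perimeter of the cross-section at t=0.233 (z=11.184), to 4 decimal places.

Cross-section at t=0.233: each vertex is (1-t)·p0[i] + t·p1[i].
  v1: (1-0.233)·(0.69,3.22) + 0.233·(1.85,0.55) = (0.9603,2.5979)
  v2: (1-0.233)·(-4.19,1.31) + 0.233·(0.49,-0.21) = (-3.0996,0.9558)
  v3: (1-0.233)·(-2.76,-2.57) + 0.233·(0.46,-1.64) = (-2.0097,-2.3533)
  v4: (1-0.233)·(0.59,-2.88) + 0.233·(1.98,-2.33) = (0.9139,-2.7519)
  v5: (1-0.233)·(2.2,-1.17) + 0.233·(2.58,-1.07) = (2.2885,-1.1467)
Perimeter = Σ |v_{i+1} − v_i|:
  edge 1→2: √(-4.0598² + -1.6421²) = 4.3793 (running 4.3793)
  edge 2→3: √(1.0898² + -3.3092²) = 3.4840 (running 7.8633)
  edge 3→4: √(2.9236² + -0.3985²) = 2.9506 (running 10.8140)
  edge 4→5: √(1.3747² + 1.6052²) = 2.1133 (running 12.9273)
  edge 5→1: √(-1.3283² + 3.7446²) = 3.9732 (running 16.9005)
Perimeter = 16.9005

Perimeter at t=0.233: 16.9005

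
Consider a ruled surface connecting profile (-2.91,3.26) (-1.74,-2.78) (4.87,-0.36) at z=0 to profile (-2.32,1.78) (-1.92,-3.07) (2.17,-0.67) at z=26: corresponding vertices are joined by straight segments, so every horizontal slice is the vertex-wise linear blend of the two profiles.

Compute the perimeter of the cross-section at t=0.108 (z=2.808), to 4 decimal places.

Perimeter at t=0.108: 20.9995

Cross-section at t=0.108: each vertex is (1-t)·p0[i] + t·p1[i].
  v1: (1-0.108)·(-2.91,3.26) + 0.108·(-2.32,1.78) = (-2.8463,3.1002)
  v2: (1-0.108)·(-1.74,-2.78) + 0.108·(-1.92,-3.07) = (-1.7594,-2.8113)
  v3: (1-0.108)·(4.87,-0.36) + 0.108·(2.17,-0.67) = (4.5784,-0.3935)
Perimeter = Σ |v_{i+1} − v_i|:
  edge 1→2: √(1.0868² + -5.9115²) = 6.0106 (running 6.0106)
  edge 2→3: √(6.3378² + 2.4178²) = 6.7834 (running 12.7939)
  edge 3→1: √(-7.4247² + 3.4936²) = 8.2056 (running 20.9995)
Perimeter = 20.9995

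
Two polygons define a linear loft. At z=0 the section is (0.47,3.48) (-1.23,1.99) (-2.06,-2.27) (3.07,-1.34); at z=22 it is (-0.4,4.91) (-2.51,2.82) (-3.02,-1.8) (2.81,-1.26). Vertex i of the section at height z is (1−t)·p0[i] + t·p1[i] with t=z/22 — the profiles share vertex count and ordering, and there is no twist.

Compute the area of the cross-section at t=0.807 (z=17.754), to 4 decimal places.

Cross-section at t=0.807: each vertex is (1-t)·p0[i] + t·p1[i].
  v1: (1-0.807)·(0.47,3.48) + 0.807·(-0.4,4.91) = (-0.2321,4.6340)
  v2: (1-0.807)·(-1.23,1.99) + 0.807·(-2.51,2.82) = (-2.2630,2.6598)
  v3: (1-0.807)·(-2.06,-2.27) + 0.807·(-3.02,-1.8) = (-2.8347,-1.8907)
  v4: (1-0.807)·(3.07,-1.34) + 0.807·(2.81,-1.26) = (2.8602,-1.2754)
Shoelace sum Σ(x_i·y_{i+1} − x_{i+1}·y_i):
  i=1: -0.2321·2.6598 − -2.2630·4.6340 = +9.8693 (running +9.8693)
  i=2: -2.2630·-1.8907 − -2.8347·2.6598 = +11.8184 (running +21.6877)
  i=3: -2.8347·-1.2754 − 2.8602·-1.8907 = +9.0233 (running +30.7110)
  i=4: 2.8602·4.6340 − -0.2321·-1.2754 = +12.9581 (running +43.6691)
Area = |Σ|/2 = |43.6691|/2 = 21.8345

Area at t=0.807: 21.8345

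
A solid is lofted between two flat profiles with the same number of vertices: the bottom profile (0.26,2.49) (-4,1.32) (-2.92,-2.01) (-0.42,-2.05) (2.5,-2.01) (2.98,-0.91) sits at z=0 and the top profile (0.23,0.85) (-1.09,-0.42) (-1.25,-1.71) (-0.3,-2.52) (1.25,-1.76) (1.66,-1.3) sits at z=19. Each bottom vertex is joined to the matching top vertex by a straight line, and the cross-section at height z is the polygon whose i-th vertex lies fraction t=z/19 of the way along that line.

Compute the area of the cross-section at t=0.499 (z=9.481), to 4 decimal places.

Cross-section at t=0.499: each vertex is (1-t)·p0[i] + t·p1[i].
  v1: (1-0.499)·(0.26,2.49) + 0.499·(0.23,0.85) = (0.2450,1.6716)
  v2: (1-0.499)·(-4,1.32) + 0.499·(-1.09,-0.42) = (-2.5479,0.4517)
  v3: (1-0.499)·(-2.92,-2.01) + 0.499·(-1.25,-1.71) = (-2.0867,-1.8603)
  v4: (1-0.499)·(-0.42,-2.05) + 0.499·(-0.3,-2.52) = (-0.3601,-2.2845)
  v5: (1-0.499)·(2.5,-2.01) + 0.499·(1.25,-1.76) = (1.8762,-1.8853)
  v6: (1-0.499)·(2.98,-0.91) + 0.499·(1.66,-1.3) = (2.3213,-1.1046)
Shoelace sum Σ(x_i·y_{i+1} − x_{i+1}·y_i):
  i=1: 0.2450·0.4517 − -2.5479·1.6716 = +4.3699 (running +4.3699)
  i=2: -2.5479·-1.8603 − -2.0867·0.4517 = +5.6825 (running +10.0524)
  i=3: -2.0867·-2.2845 − -0.3601·-1.8603 = +4.0971 (running +14.1495)
  i=4: -0.3601·-1.8853 − 1.8762·-2.2845 = +4.9653 (running +19.1148)
  i=5: 1.8762·-1.1046 − 2.3213·-1.8853 = +2.3037 (running +21.4185)
  i=6: 2.3213·1.6716 − 0.2450·-1.1046 = +4.1511 (running +25.5696)
Area = |Σ|/2 = |25.5696|/2 = 12.7848

Area at t=0.499: 12.7848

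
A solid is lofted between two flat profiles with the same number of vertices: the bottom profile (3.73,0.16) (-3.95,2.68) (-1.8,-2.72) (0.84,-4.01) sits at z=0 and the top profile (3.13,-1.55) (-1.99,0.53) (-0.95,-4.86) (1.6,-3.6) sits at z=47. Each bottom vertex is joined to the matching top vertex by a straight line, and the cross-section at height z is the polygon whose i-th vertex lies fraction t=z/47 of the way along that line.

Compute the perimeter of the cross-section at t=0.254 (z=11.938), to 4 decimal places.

Cross-section at t=0.254: each vertex is (1-t)·p0[i] + t·p1[i].
  v1: (1-0.254)·(3.73,0.16) + 0.254·(3.13,-1.55) = (3.5776,-0.2743)
  v2: (1-0.254)·(-3.95,2.68) + 0.254·(-1.99,0.53) = (-3.4522,2.1339)
  v3: (1-0.254)·(-1.8,-2.72) + 0.254·(-0.95,-4.86) = (-1.5841,-3.2636)
  v4: (1-0.254)·(0.84,-4.01) + 0.254·(1.6,-3.6) = (1.0330,-3.9059)
Perimeter = Σ |v_{i+1} − v_i|:
  edge 1→2: √(-7.0298² + 2.4082²) = 7.4308 (running 7.4308)
  edge 2→3: √(1.8681² + -5.3975²) = 5.7116 (running 13.1424)
  edge 3→4: √(2.6171² + -0.6423²) = 2.6948 (running 15.8372)
  edge 4→1: √(2.5446² + 3.6315²) = 4.4343 (running 20.2715)
Perimeter = 20.2715

Perimeter at t=0.254: 20.2715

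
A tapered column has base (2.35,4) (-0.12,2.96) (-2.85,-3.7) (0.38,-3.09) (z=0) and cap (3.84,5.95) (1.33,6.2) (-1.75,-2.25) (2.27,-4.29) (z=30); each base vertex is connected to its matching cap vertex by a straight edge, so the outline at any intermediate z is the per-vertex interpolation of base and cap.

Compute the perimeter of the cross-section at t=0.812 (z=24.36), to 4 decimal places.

Perimeter at t=0.812: 25.1120

Cross-section at t=0.812: each vertex is (1-t)·p0[i] + t·p1[i].
  v1: (1-0.812)·(2.35,4) + 0.812·(3.84,5.95) = (3.5599,5.5834)
  v2: (1-0.812)·(-0.12,2.96) + 0.812·(1.33,6.2) = (1.0574,5.5909)
  v3: (1-0.812)·(-2.85,-3.7) + 0.812·(-1.75,-2.25) = (-1.9568,-2.5226)
  v4: (1-0.812)·(0.38,-3.09) + 0.812·(2.27,-4.29) = (1.9147,-4.0644)
Perimeter = Σ |v_{i+1} − v_i|:
  edge 1→2: √(-2.5025² + 0.0075²) = 2.5025 (running 2.5025)
  edge 2→3: √(-3.0142² + -8.1135²) = 8.6553 (running 11.1578)
  edge 3→4: √(3.8715² + -1.5418²) = 4.1672 (running 15.3250)
  edge 4→1: √(1.6452² + 9.6478²) = 9.7871 (running 25.1120)
Perimeter = 25.1120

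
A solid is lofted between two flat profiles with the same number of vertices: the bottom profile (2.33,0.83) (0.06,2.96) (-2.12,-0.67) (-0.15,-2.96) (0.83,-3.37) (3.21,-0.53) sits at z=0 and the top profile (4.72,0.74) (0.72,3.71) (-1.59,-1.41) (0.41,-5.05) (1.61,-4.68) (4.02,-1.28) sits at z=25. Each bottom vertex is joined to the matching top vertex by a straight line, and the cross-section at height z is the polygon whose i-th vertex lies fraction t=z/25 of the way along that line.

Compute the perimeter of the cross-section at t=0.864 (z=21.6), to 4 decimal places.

Perimeter at t=0.864: 21.4350

Cross-section at t=0.864: each vertex is (1-t)·p0[i] + t·p1[i].
  v1: (1-0.864)·(2.33,0.83) + 0.864·(4.72,0.74) = (4.3950,0.7522)
  v2: (1-0.864)·(0.06,2.96) + 0.864·(0.72,3.71) = (0.6302,3.6080)
  v3: (1-0.864)·(-2.12,-0.67) + 0.864·(-1.59,-1.41) = (-1.6621,-1.3094)
  v4: (1-0.864)·(-0.15,-2.96) + 0.864·(0.41,-5.05) = (0.3338,-4.7658)
  v5: (1-0.864)·(0.83,-3.37) + 0.864·(1.61,-4.68) = (1.5039,-4.5018)
  v6: (1-0.864)·(3.21,-0.53) + 0.864·(4.02,-1.28) = (3.9098,-1.1780)
Perimeter = Σ |v_{i+1} − v_i|:
  edge 1→2: √(-3.7647² + 2.8558²) = 4.7253 (running 4.7253)
  edge 2→3: √(-2.2923² + -4.9174²) = 5.4254 (running 10.1507)
  edge 3→4: √(1.9959² + -3.4564²) = 3.9913 (running 14.1420)
  edge 4→5: √(1.1701² + 0.2639²) = 1.1995 (running 15.3415)
  edge 5→6: √(2.4059² + 3.3238²) = 4.1032 (running 19.4447)
  edge 6→1: √(0.4851² + 1.9302²) = 1.9903 (running 21.4350)
Perimeter = 21.4350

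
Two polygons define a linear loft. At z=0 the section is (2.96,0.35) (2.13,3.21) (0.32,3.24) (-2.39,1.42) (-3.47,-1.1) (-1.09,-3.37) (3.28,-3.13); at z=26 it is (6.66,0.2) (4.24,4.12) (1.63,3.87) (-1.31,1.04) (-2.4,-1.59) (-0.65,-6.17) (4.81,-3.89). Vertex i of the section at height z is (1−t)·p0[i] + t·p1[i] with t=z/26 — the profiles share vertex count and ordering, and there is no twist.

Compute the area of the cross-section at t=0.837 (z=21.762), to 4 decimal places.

Area at t=0.837: 55.3516

Cross-section at t=0.837: each vertex is (1-t)·p0[i] + t·p1[i].
  v1: (1-0.837)·(2.96,0.35) + 0.837·(6.66,0.2) = (6.0569,0.2245)
  v2: (1-0.837)·(2.13,3.21) + 0.837·(4.24,4.12) = (3.8961,3.9717)
  v3: (1-0.837)·(0.32,3.24) + 0.837·(1.63,3.87) = (1.4165,3.7673)
  v4: (1-0.837)·(-2.39,1.42) + 0.837·(-1.31,1.04) = (-1.4860,1.1019)
  v5: (1-0.837)·(-3.47,-1.1) + 0.837·(-2.4,-1.59) = (-2.5744,-1.5101)
  v6: (1-0.837)·(-1.09,-3.37) + 0.837·(-0.65,-6.17) = (-0.7217,-5.7136)
  v7: (1-0.837)·(3.28,-3.13) + 0.837·(4.81,-3.89) = (4.5606,-3.7661)
Shoelace sum Σ(x_i·y_{i+1} − x_{i+1}·y_i):
  i=1: 6.0569·3.9717 − 3.8961·0.2245 = +23.1815 (running +23.1815)
  i=2: 3.8961·3.7673 − 1.4165·3.9717 = +9.0520 (running +32.2335)
  i=3: 1.4165·1.1019 − -1.4860·3.7673 = +7.1592 (running +39.3927)
  i=4: -1.4860·-1.5101 − -2.5744·1.1019 = +5.0810 (running +44.4737)
  i=5: -2.5744·-5.7136 − -0.7217·-1.5101 = +13.6193 (running +58.0929)
  i=6: -0.7217·-3.7661 − 4.5606·-5.7136 = +28.7756 (running +86.8685)
  i=7: 4.5606·0.2245 − 6.0569·-3.7661 = +23.8346 (running +110.7032)
Area = |Σ|/2 = |110.7032|/2 = 55.3516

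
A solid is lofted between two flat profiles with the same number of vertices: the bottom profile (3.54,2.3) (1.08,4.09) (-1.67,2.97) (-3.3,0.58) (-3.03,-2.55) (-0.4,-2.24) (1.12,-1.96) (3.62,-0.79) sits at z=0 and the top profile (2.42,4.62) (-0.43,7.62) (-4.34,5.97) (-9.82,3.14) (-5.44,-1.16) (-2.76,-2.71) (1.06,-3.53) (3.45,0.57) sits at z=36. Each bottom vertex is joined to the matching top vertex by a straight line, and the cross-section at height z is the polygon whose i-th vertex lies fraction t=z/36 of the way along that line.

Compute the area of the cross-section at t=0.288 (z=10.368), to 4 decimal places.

Area at t=0.288: 46.9616

Cross-section at t=0.288: each vertex is (1-t)·p0[i] + t·p1[i].
  v1: (1-0.288)·(3.54,2.3) + 0.288·(2.42,4.62) = (3.2174,2.9682)
  v2: (1-0.288)·(1.08,4.09) + 0.288·(-0.43,7.62) = (0.6451,5.1066)
  v3: (1-0.288)·(-1.67,2.97) + 0.288·(-4.34,5.97) = (-2.4390,3.8340)
  v4: (1-0.288)·(-3.3,0.58) + 0.288·(-9.82,3.14) = (-5.1778,1.3173)
  v5: (1-0.288)·(-3.03,-2.55) + 0.288·(-5.44,-1.16) = (-3.7241,-2.1497)
  v6: (1-0.288)·(-0.4,-2.24) + 0.288·(-2.76,-2.71) = (-1.0797,-2.3754)
  v7: (1-0.288)·(1.12,-1.96) + 0.288·(1.06,-3.53) = (1.1027,-2.4122)
  v8: (1-0.288)·(3.62,-0.79) + 0.288·(3.45,0.57) = (3.5710,-0.3983)
Shoelace sum Σ(x_i·y_{i+1} − x_{i+1}·y_i):
  i=1: 3.2174·5.1066 − 0.6451·2.9682 = +14.5155 (running +14.5155)
  i=2: 0.6451·3.8340 − -2.4390·5.1066 = +14.9283 (running +29.4438)
  i=3: -2.4390·1.3173 − -5.1778·3.8340 = +16.6387 (running +46.0825)
  i=4: -5.1778·-2.1497 − -3.7241·1.3173 = +16.0362 (running +62.1187)
  i=5: -3.7241·-2.3754 − -1.0797·-2.1497 = +6.5251 (running +68.6438)
  i=6: -1.0797·-2.4122 − 1.1027·-2.3754 = +5.2237 (running +73.8675)
  i=7: 1.1027·-0.3983 − 3.5710·-2.4122 = +8.1747 (running +82.0422)
  i=8: 3.5710·2.9682 − 3.2174·-0.3983 = +11.8810 (running +93.9231)
Area = |Σ|/2 = |93.9231|/2 = 46.9616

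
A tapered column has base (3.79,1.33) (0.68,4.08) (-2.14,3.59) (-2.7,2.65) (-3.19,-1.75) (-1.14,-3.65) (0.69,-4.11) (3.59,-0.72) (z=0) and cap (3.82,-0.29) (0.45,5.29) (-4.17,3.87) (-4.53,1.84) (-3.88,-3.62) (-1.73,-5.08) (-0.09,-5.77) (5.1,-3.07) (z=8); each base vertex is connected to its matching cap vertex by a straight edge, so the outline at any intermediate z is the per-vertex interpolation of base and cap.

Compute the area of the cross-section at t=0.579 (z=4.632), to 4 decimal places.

Area at t=0.579: 56.7575

Cross-section at t=0.579: each vertex is (1-t)·p0[i] + t·p1[i].
  v1: (1-0.579)·(3.79,1.33) + 0.579·(3.82,-0.29) = (3.8074,0.3920)
  v2: (1-0.579)·(0.68,4.08) + 0.579·(0.45,5.29) = (0.5468,4.7806)
  v3: (1-0.579)·(-2.14,3.59) + 0.579·(-4.17,3.87) = (-3.3154,3.7521)
  v4: (1-0.579)·(-2.7,2.65) + 0.579·(-4.53,1.84) = (-3.7596,2.1810)
  v5: (1-0.579)·(-3.19,-1.75) + 0.579·(-3.88,-3.62) = (-3.5895,-2.8327)
  v6: (1-0.579)·(-1.14,-3.65) + 0.579·(-1.73,-5.08) = (-1.4816,-4.4780)
  v7: (1-0.579)·(0.69,-4.11) + 0.579·(-0.09,-5.77) = (0.2384,-5.0711)
  v8: (1-0.579)·(3.59,-0.72) + 0.579·(5.1,-3.07) = (4.4643,-2.0806)
Shoelace sum Σ(x_i·y_{i+1} − x_{i+1}·y_i):
  i=1: 3.8074·4.7806 − 0.5468·0.3920 = +17.9871 (running +17.9871)
  i=2: 0.5468·3.7521 − -3.3154·4.7806 = +17.9012 (running +35.8883)
  i=3: -3.3154·2.1810 − -3.7596·3.7521 = +6.8755 (running +42.7638)
  i=4: -3.7596·-2.8327 − -3.5895·2.1810 = +18.4786 (running +61.2424)
  i=5: -3.5895·-4.4780 − -1.4816·-2.8327 = +11.8767 (running +73.1191)
  i=6: -1.4816·-5.0711 − 0.2384·-4.4780 = +8.5809 (running +81.7000)
  i=7: 0.2384·-2.0806 − 4.4643·-5.0711 = +22.1431 (running +103.8431)
  i=8: 4.4643·0.3920 − 3.8074·-2.0806 = +9.6719 (running +113.5150)
Area = |Σ|/2 = |113.5150|/2 = 56.7575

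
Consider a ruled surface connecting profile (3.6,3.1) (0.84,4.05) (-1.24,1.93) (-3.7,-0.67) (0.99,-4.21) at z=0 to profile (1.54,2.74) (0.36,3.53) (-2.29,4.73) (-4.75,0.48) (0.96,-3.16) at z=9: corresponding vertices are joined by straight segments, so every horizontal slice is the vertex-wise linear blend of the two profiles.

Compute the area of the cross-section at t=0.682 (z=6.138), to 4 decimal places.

Area at t=0.682: 29.1666

Cross-section at t=0.682: each vertex is (1-t)·p0[i] + t·p1[i].
  v1: (1-0.682)·(3.6,3.1) + 0.682·(1.54,2.74) = (2.1951,2.8545)
  v2: (1-0.682)·(0.84,4.05) + 0.682·(0.36,3.53) = (0.5126,3.6954)
  v3: (1-0.682)·(-1.24,1.93) + 0.682·(-2.29,4.73) = (-1.9561,3.8396)
  v4: (1-0.682)·(-3.7,-0.67) + 0.682·(-4.75,0.48) = (-4.4161,0.1143)
  v5: (1-0.682)·(0.99,-4.21) + 0.682·(0.96,-3.16) = (0.9695,-3.4939)
Shoelace sum Σ(x_i·y_{i+1} − x_{i+1}·y_i):
  i=1: 2.1951·3.6954 − 0.5126·2.8545 = +6.6483 (running +6.6483)
  i=2: 0.5126·3.8396 − -1.9561·3.6954 = +9.1968 (running +15.8451)
  i=3: -1.9561·0.1143 − -4.4161·3.8396 = +16.7325 (running +32.5776)
  i=4: -4.4161·-3.4939 − 0.9695·0.1143 = +15.3186 (running +47.8962)
  i=5: 0.9695·2.8545 − 2.1951·-3.4939 = +10.4369 (running +58.3331)
Area = |Σ|/2 = |58.3331|/2 = 29.1666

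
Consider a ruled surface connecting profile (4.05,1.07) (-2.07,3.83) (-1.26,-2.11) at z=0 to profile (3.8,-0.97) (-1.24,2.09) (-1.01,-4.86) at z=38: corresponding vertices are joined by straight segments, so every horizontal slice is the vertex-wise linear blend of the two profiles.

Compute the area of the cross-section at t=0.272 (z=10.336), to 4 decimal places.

Cross-section at t=0.272: each vertex is (1-t)·p0[i] + t·p1[i].
  v1: (1-0.272)·(4.05,1.07) + 0.272·(3.8,-0.97) = (3.9820,0.5151)
  v2: (1-0.272)·(-2.07,3.83) + 0.272·(-1.24,2.09) = (-1.8442,3.3567)
  v3: (1-0.272)·(-1.26,-2.11) + 0.272·(-1.01,-4.86) = (-1.1920,-2.8580)
Shoelace sum Σ(x_i·y_{i+1} − x_{i+1}·y_i):
  i=1: 3.9820·3.3567 − -1.8442·0.5151 = +14.3165 (running +14.3165)
  i=2: -1.8442·-2.8580 − -1.1920·3.3567 = +9.2720 (running +23.5885)
  i=3: -1.1920·0.5151 − 3.9820·-2.8580 = +10.7665 (running +34.3550)
Area = |Σ|/2 = |34.3550|/2 = 17.1775

Area at t=0.272: 17.1775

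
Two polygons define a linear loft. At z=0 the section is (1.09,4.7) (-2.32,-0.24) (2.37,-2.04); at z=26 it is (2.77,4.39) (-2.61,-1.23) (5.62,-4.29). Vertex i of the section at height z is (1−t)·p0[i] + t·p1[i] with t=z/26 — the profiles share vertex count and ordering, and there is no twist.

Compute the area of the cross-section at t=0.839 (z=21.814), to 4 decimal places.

Cross-section at t=0.839: each vertex is (1-t)·p0[i] + t·p1[i].
  v1: (1-0.839)·(1.09,4.7) + 0.839·(2.77,4.39) = (2.4995,4.4399)
  v2: (1-0.839)·(-2.32,-0.24) + 0.839·(-2.61,-1.23) = (-2.5633,-1.0706)
  v3: (1-0.839)·(2.37,-2.04) + 0.839·(5.62,-4.29) = (5.0968,-3.9278)
Shoelace sum Σ(x_i·y_{i+1} − x_{i+1}·y_i):
  i=1: 2.4995·-1.0706 − -2.5633·4.4399 = +8.7049 (running +8.7049)
  i=2: -2.5633·-3.9278 − 5.0968·-1.0706 = +15.5247 (running +24.2295)
  i=3: 5.0968·4.4399 − 2.4995·-3.9278 = +32.4466 (running +56.6761)
Area = |Σ|/2 = |56.6761|/2 = 28.3381

Area at t=0.839: 28.3381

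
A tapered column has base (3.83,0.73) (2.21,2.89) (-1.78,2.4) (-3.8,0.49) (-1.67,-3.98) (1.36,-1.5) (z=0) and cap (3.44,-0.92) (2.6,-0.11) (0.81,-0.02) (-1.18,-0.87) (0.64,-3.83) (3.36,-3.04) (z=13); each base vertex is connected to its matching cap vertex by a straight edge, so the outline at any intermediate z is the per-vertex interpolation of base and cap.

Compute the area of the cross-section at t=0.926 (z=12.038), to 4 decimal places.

Area at t=0.926: 13.3565

Cross-section at t=0.926: each vertex is (1-t)·p0[i] + t·p1[i].
  v1: (1-0.926)·(3.83,0.73) + 0.926·(3.44,-0.92) = (3.4689,-0.7979)
  v2: (1-0.926)·(2.21,2.89) + 0.926·(2.6,-0.11) = (2.5711,0.1120)
  v3: (1-0.926)·(-1.78,2.4) + 0.926·(0.81,-0.02) = (0.6183,0.1591)
  v4: (1-0.926)·(-3.8,0.49) + 0.926·(-1.18,-0.87) = (-1.3739,-0.7694)
  v5: (1-0.926)·(-1.67,-3.98) + 0.926·(0.64,-3.83) = (0.4691,-3.8411)
  v6: (1-0.926)·(1.36,-1.5) + 0.926·(3.36,-3.04) = (3.2120,-2.9260)
Shoelace sum Σ(x_i·y_{i+1} − x_{i+1}·y_i):
  i=1: 3.4689·0.1120 − 2.5711·-0.7979 = +2.4400 (running +2.4400)
  i=2: 2.5711·0.1591 − 0.6183·0.1120 = +0.3398 (running +2.7798)
  i=3: 0.6183·-0.7694 − -1.3739·0.1591 = -0.2572 (running +2.5226)
  i=4: -1.3739·-3.8411 − 0.4691·-0.7694 = +5.6381 (running +8.1607)
  i=5: 0.4691·-2.9260 − 3.2120·-3.8411 = +10.9651 (running +19.1258)
  i=6: 3.2120·-0.7979 − 3.4689·-2.9260 = +7.5872 (running +26.7130)
Area = |Σ|/2 = |26.7130|/2 = 13.3565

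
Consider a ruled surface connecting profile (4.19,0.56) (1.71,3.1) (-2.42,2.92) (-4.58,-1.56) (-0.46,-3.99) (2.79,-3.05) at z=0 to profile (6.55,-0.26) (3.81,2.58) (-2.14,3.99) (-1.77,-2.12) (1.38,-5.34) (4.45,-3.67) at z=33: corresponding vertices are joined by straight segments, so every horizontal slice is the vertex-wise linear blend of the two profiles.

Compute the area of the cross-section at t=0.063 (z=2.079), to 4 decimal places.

Cross-section at t=0.063: each vertex is (1-t)·p0[i] + t·p1[i].
  v1: (1-0.063)·(4.19,0.56) + 0.063·(6.55,-0.26) = (4.3387,0.5083)
  v2: (1-0.063)·(1.71,3.1) + 0.063·(3.81,2.58) = (1.8423,3.0672)
  v3: (1-0.063)·(-2.42,2.92) + 0.063·(-2.14,3.99) = (-2.4024,2.9874)
  v4: (1-0.063)·(-4.58,-1.56) + 0.063·(-1.77,-2.12) = (-4.4030,-1.5953)
  v5: (1-0.063)·(-0.46,-3.99) + 0.063·(1.38,-5.34) = (-0.3441,-4.0751)
  v6: (1-0.063)·(2.79,-3.05) + 0.063·(4.45,-3.67) = (2.8946,-3.0891)
Shoelace sum Σ(x_i·y_{i+1} − x_{i+1}·y_i):
  i=1: 4.3387·3.0672 − 1.8423·0.5083 = +12.3713 (running +12.3713)
  i=2: 1.8423·2.9874 − -2.4024·3.0672 = +12.8723 (running +25.2436)
  i=3: -2.4024·-1.5953 − -4.4030·2.9874 = +16.9859 (running +42.2295)
  i=4: -4.4030·-4.0751 − -0.3441·-1.5953 = +17.3934 (running +59.6229)
  i=5: -0.3441·-3.0891 − 2.8946·-4.0751 = +12.8584 (running +72.4814)
  i=6: 2.8946·0.5083 − 4.3387·-3.0891 = +14.8739 (running +87.3552)
Area = |Σ|/2 = |87.3552|/2 = 43.6776

Area at t=0.063: 43.6776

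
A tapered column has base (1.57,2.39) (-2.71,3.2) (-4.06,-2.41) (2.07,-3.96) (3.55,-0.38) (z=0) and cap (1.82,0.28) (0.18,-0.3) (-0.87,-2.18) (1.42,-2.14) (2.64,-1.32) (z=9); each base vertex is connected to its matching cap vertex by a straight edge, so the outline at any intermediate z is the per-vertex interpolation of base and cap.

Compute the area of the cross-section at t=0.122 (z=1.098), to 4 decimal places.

Cross-section at t=0.122: each vertex is (1-t)·p0[i] + t·p1[i].
  v1: (1-0.122)·(1.57,2.39) + 0.122·(1.82,0.28) = (1.6005,2.1326)
  v2: (1-0.122)·(-2.71,3.2) + 0.122·(0.18,-0.3) = (-2.3574,2.7730)
  v3: (1-0.122)·(-4.06,-2.41) + 0.122·(-0.87,-2.18) = (-3.6708,-2.3819)
  v4: (1-0.122)·(2.07,-3.96) + 0.122·(1.42,-2.14) = (1.9907,-3.7380)
  v5: (1-0.122)·(3.55,-0.38) + 0.122·(2.64,-1.32) = (3.4390,-0.4947)
Shoelace sum Σ(x_i·y_{i+1} − x_{i+1}·y_i):
  i=1: 1.6005·2.7730 − -2.3574·2.1326 = +9.4656 (running +9.4656)
  i=2: -2.3574·-2.3819 − -3.6708·2.7730 = +15.7944 (running +25.2600)
  i=3: -3.6708·-3.7380 − 1.9907·-2.3819 = +18.4631 (running +43.7231)
  i=4: 1.9907·-0.4947 − 3.4390·-3.7380 = +11.8700 (running +55.5931)
  i=5: 3.4390·2.1326 − 1.6005·-0.4947 = +8.1256 (running +63.7187)
Area = |Σ|/2 = |63.7187|/2 = 31.8594

Area at t=0.122: 31.8594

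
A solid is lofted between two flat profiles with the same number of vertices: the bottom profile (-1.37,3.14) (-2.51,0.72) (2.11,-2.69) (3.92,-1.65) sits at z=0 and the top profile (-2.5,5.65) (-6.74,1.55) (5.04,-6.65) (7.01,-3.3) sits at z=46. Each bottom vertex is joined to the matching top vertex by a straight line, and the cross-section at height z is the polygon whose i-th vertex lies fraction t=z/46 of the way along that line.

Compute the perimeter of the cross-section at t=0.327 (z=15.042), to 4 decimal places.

Cross-section at t=0.327: each vertex is (1-t)·p0[i] + t·p1[i].
  v1: (1-0.327)·(-1.37,3.14) + 0.327·(-2.5,5.65) = (-1.7395,3.9608)
  v2: (1-0.327)·(-2.51,0.72) + 0.327·(-6.74,1.55) = (-3.8932,0.9914)
  v3: (1-0.327)·(2.11,-2.69) + 0.327·(5.04,-6.65) = (3.0681,-3.9849)
  v4: (1-0.327)·(3.92,-1.65) + 0.327·(7.01,-3.3) = (4.9304,-2.1895)
Perimeter = Σ |v_{i+1} − v_i|:
  edge 1→2: √(-2.1537² + -2.9694²) = 3.6682 (running 3.6682)
  edge 2→3: √(6.9613² + -4.9763²) = 8.5571 (running 12.2253)
  edge 3→4: √(1.8623² + 1.7954²) = 2.5868 (running 14.8121)
  edge 4→1: √(-6.6699² + 6.1503²) = 9.0727 (running 23.8848)
Perimeter = 23.8848

Perimeter at t=0.327: 23.8848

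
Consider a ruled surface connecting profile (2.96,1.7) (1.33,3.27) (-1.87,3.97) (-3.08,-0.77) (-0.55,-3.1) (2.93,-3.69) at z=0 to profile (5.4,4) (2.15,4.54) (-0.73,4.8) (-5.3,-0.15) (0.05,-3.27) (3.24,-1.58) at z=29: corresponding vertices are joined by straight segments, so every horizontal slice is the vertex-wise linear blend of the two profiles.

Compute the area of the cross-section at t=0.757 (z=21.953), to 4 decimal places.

Cross-section at t=0.757: each vertex is (1-t)·p0[i] + t·p1[i].
  v1: (1-0.757)·(2.96,1.7) + 0.757·(5.4,4) = (4.8071,3.4411)
  v2: (1-0.757)·(1.33,3.27) + 0.757·(2.15,4.54) = (1.9507,4.2314)
  v3: (1-0.757)·(-1.87,3.97) + 0.757·(-0.73,4.8) = (-1.0070,4.5983)
  v4: (1-0.757)·(-3.08,-0.77) + 0.757·(-5.3,-0.15) = (-4.7605,-0.3007)
  v5: (1-0.757)·(-0.55,-3.1) + 0.757·(0.05,-3.27) = (-0.0958,-3.2287)
  v6: (1-0.757)·(2.93,-3.69) + 0.757·(3.24,-1.58) = (3.1647,-2.0927)
Shoelace sum Σ(x_i·y_{i+1} − x_{i+1}·y_i):
  i=1: 4.8071·4.2314 − 1.9507·3.4411 = +13.6279 (running +13.6279)
  i=2: 1.9507·4.5983 − -1.0070·4.2314 = +13.2312 (running +26.8591)
  i=3: -1.0070·-0.3007 − -4.7605·4.5983 = +22.1932 (running +49.0523)
  i=4: -4.7605·-3.2287 − -0.0958·-0.3007 = +15.3415 (running +64.3939)
  i=5: -0.0958·-2.0927 − 3.1647·-3.2287 = +10.4182 (running +74.8121)
  i=6: 3.1647·3.4411 − 4.8071·-2.0927 = +20.9499 (running +95.7619)
Area = |Σ|/2 = |95.7619|/2 = 47.8810

Area at t=0.757: 47.8810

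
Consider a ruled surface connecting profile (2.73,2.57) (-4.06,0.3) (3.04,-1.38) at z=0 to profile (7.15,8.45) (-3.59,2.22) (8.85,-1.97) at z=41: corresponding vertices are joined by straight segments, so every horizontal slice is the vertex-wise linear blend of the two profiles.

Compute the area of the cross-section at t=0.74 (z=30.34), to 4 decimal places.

Area at t=0.74: 45.9158

Cross-section at t=0.74: each vertex is (1-t)·p0[i] + t·p1[i].
  v1: (1-0.74)·(2.73,2.57) + 0.74·(7.15,8.45) = (6.0008,6.9212)
  v2: (1-0.74)·(-4.06,0.3) + 0.74·(-3.59,2.22) = (-3.7122,1.7208)
  v3: (1-0.74)·(3.04,-1.38) + 0.74·(8.85,-1.97) = (7.3394,-1.8166)
Shoelace sum Σ(x_i·y_{i+1} − x_{i+1}·y_i):
  i=1: 6.0008·1.7208 − -3.7122·6.9212 = +36.0191 (running +36.0191)
  i=2: -3.7122·-1.8166 − 7.3394·1.7208 = -5.8861 (running +30.1330)
  i=3: 7.3394·6.9212 − 6.0008·-1.8166 = +61.6985 (running +91.8315)
Area = |Σ|/2 = |91.8315|/2 = 45.9158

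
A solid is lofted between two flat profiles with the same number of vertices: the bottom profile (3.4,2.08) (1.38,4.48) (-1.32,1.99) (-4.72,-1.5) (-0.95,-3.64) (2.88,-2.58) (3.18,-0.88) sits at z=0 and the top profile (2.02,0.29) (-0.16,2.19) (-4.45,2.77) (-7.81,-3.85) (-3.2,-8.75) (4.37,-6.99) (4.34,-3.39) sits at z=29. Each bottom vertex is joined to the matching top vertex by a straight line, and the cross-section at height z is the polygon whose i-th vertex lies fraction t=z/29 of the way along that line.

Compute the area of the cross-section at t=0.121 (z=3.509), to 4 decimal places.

Cross-section at t=0.121: each vertex is (1-t)·p0[i] + t·p1[i].
  v1: (1-0.121)·(3.4,2.08) + 0.121·(2.02,0.29) = (3.2330,1.8634)
  v2: (1-0.121)·(1.38,4.48) + 0.121·(-0.16,2.19) = (1.1937,4.2029)
  v3: (1-0.121)·(-1.32,1.99) + 0.121·(-4.45,2.77) = (-1.6987,2.0844)
  v4: (1-0.121)·(-4.72,-1.5) + 0.121·(-7.81,-3.85) = (-5.0939,-1.7843)
  v5: (1-0.121)·(-0.95,-3.64) + 0.121·(-3.2,-8.75) = (-1.2222,-4.2583)
  v6: (1-0.121)·(2.88,-2.58) + 0.121·(4.37,-6.99) = (3.0603,-3.1136)
  v7: (1-0.121)·(3.18,-0.88) + 0.121·(4.34,-3.39) = (3.3204,-1.1837)
Shoelace sum Σ(x_i·y_{i+1} − x_{i+1}·y_i):
  i=1: 3.2330·4.2029 − 1.1937·1.8634 = +11.3638 (running +11.3638)
  i=2: 1.1937·2.0844 − -1.6987·4.2029 = +9.6277 (running +20.9915)
  i=3: -1.6987·-1.7843 − -5.0939·2.0844 = +13.6487 (running +34.6402)
  i=4: -5.0939·-4.2583 − -1.2222·-1.7843 = +19.5104 (running +54.1506)
  i=5: -1.2222·-3.1136 − 3.0603·-4.2583 = +16.8373 (running +70.9879)
  i=6: 3.0603·-1.1837 − 3.3204·-3.1136 = +6.7158 (running +77.7037)
  i=7: 3.3204·1.8634 − 3.2330·-1.1837 = +10.0142 (running +87.7179)
Area = |Σ|/2 = |87.7179|/2 = 43.8589

Area at t=0.121: 43.8589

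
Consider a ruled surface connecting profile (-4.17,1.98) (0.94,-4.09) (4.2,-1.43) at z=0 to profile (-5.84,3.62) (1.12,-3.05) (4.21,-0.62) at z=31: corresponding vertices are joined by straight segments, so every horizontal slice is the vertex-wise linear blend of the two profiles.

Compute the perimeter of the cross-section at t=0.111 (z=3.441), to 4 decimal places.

Cross-section at t=0.111: each vertex is (1-t)·p0[i] + t·p1[i].
  v1: (1-0.111)·(-4.17,1.98) + 0.111·(-5.84,3.62) = (-4.3554,2.1620)
  v2: (1-0.111)·(0.94,-4.09) + 0.111·(1.12,-3.05) = (0.9600,-3.9746)
  v3: (1-0.111)·(4.2,-1.43) + 0.111·(4.21,-0.62) = (4.2011,-1.3401)
Perimeter = Σ |v_{i+1} − v_i|:
  edge 1→2: √(5.3153² + -6.1366²) = 8.1185 (running 8.1185)
  edge 2→3: √(3.2411² + 2.6345²) = 4.1768 (running 12.2953)
  edge 3→1: √(-8.5565² + 3.5021²) = 9.2454 (running 21.5408)
Perimeter = 21.5408

Perimeter at t=0.111: 21.5408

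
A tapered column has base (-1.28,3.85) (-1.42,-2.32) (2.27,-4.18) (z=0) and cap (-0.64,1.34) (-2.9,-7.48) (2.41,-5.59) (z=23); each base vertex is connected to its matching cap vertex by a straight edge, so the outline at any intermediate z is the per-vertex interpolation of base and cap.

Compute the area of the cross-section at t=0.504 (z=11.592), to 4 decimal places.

Area at t=0.504: 16.8938

Cross-section at t=0.504: each vertex is (1-t)·p0[i] + t·p1[i].
  v1: (1-0.504)·(-1.28,3.85) + 0.504·(-0.64,1.34) = (-0.9574,2.5850)
  v2: (1-0.504)·(-1.42,-2.32) + 0.504·(-2.9,-7.48) = (-2.1659,-4.9206)
  v3: (1-0.504)·(2.27,-4.18) + 0.504·(2.41,-5.59) = (2.3406,-4.8906)
Shoelace sum Σ(x_i·y_{i+1} − x_{i+1}·y_i):
  i=1: -0.9574·-4.9206 − -2.1659·2.5850 = +10.3100 (running +10.3100)
  i=2: -2.1659·-4.8906 − 2.3406·-4.9206 = +22.1098 (running +32.4198)
  i=3: 2.3406·2.5850 − -0.9574·-4.8906 = +1.3678 (running +33.7876)
Area = |Σ|/2 = |33.7876|/2 = 16.8938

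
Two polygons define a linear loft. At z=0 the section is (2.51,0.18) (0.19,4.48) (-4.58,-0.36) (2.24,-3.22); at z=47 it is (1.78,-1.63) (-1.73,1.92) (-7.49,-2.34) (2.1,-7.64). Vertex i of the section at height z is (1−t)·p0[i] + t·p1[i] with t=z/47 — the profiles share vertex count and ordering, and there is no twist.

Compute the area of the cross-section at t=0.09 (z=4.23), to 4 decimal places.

Cross-section at t=0.09: each vertex is (1-t)·p0[i] + t·p1[i].
  v1: (1-0.09)·(2.51,0.18) + 0.09·(1.78,-1.63) = (2.4443,0.0171)
  v2: (1-0.09)·(0.19,4.48) + 0.09·(-1.73,1.92) = (0.0172,4.2496)
  v3: (1-0.09)·(-4.58,-0.36) + 0.09·(-7.49,-2.34) = (-4.8419,-0.5382)
  v4: (1-0.09)·(2.24,-3.22) + 0.09·(2.1,-7.64) = (2.2274,-3.6178)
Shoelace sum Σ(x_i·y_{i+1} − x_{i+1}·y_i):
  i=1: 2.4443·4.2496 − 0.0172·0.0171 = +10.3870 (running +10.3870)
  i=2: 0.0172·-0.5382 − -4.8419·4.2496 = +20.5669 (running +30.9539)
  i=3: -4.8419·-3.6178 − 2.2274·-0.5382 = +18.7158 (running +49.6697)
  i=4: 2.2274·0.0171 − 2.4443·-3.6178 = +8.8811 (running +58.5508)
Area = |Σ|/2 = |58.5508|/2 = 29.2754

Area at t=0.09: 29.2754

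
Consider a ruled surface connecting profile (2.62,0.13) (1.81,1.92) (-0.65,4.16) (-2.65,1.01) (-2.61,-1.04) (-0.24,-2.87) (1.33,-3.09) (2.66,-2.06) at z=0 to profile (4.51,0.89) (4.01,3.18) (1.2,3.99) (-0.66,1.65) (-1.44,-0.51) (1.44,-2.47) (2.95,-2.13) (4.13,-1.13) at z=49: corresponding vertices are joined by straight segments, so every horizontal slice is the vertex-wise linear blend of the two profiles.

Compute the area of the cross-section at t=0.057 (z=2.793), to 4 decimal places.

Area at t=0.057: 26.2011

Cross-section at t=0.057: each vertex is (1-t)·p0[i] + t·p1[i].
  v1: (1-0.057)·(2.62,0.13) + 0.057·(4.51,0.89) = (2.7277,0.1733)
  v2: (1-0.057)·(1.81,1.92) + 0.057·(4.01,3.18) = (1.9354,1.9918)
  v3: (1-0.057)·(-0.65,4.16) + 0.057·(1.2,3.99) = (-0.5445,4.1503)
  v4: (1-0.057)·(-2.65,1.01) + 0.057·(-0.66,1.65) = (-2.5366,1.0465)
  v5: (1-0.057)·(-2.61,-1.04) + 0.057·(-1.44,-0.51) = (-2.5433,-1.0098)
  v6: (1-0.057)·(-0.24,-2.87) + 0.057·(1.44,-2.47) = (-0.1442,-2.8472)
  v7: (1-0.057)·(1.33,-3.09) + 0.057·(2.95,-2.13) = (1.4223,-3.0353)
  v8: (1-0.057)·(2.66,-2.06) + 0.057·(4.13,-1.13) = (2.7438,-2.0070)
Shoelace sum Σ(x_i·y_{i+1} − x_{i+1}·y_i):
  i=1: 2.7277·1.9918 − 1.9354·0.1733 = +5.0977 (running +5.0977)
  i=2: 1.9354·4.1503 − -0.5445·1.9918 = +9.1172 (running +14.2149)
  i=3: -0.5445·1.0465 − -2.5366·4.1503 = +9.9577 (running +24.1726)
  i=4: -2.5366·-1.0098 − -2.5433·1.0465 = +5.2229 (running +29.3955)
  i=5: -2.5433·-2.8472 − -0.1442·-1.0098 = +7.0957 (running +36.4911)
  i=6: -0.1442·-3.0353 − 1.4223·-2.8472 = +4.4875 (running +40.9786)
  i=7: 1.4223·-2.0070 − 2.7438·-3.0353 = +5.4735 (running +46.4522)
  i=8: 2.7438·0.1733 − 2.7277·-2.0070 = +5.9501 (running +52.4023)
Area = |Σ|/2 = |52.4023|/2 = 26.2011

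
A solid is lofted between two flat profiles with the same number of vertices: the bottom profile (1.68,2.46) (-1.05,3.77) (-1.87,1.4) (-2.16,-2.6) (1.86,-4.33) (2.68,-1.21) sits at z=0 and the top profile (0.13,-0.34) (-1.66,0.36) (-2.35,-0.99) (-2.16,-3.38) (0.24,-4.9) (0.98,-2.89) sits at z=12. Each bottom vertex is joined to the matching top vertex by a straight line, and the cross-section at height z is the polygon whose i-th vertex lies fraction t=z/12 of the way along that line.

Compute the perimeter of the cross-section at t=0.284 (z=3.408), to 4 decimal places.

Perimeter at t=0.284: 18.8158

Cross-section at t=0.284: each vertex is (1-t)·p0[i] + t·p1[i].
  v1: (1-0.284)·(1.68,2.46) + 0.284·(0.13,-0.34) = (1.2398,1.6648)
  v2: (1-0.284)·(-1.05,3.77) + 0.284·(-1.66,0.36) = (-1.2232,2.8016)
  v3: (1-0.284)·(-1.87,1.4) + 0.284·(-2.35,-0.99) = (-2.0063,0.7212)
  v4: (1-0.284)·(-2.16,-2.6) + 0.284·(-2.16,-3.38) = (-2.1600,-2.8215)
  v5: (1-0.284)·(1.86,-4.33) + 0.284·(0.24,-4.9) = (1.3999,-4.4919)
  v6: (1-0.284)·(2.68,-1.21) + 0.284·(0.98,-2.89) = (2.1972,-1.6871)
Perimeter = Σ |v_{i+1} − v_i|:
  edge 1→2: √(-2.4630² + 1.1368²) = 2.7127 (running 2.7127)
  edge 2→3: √(-0.7831² + -2.0803²) = 2.2228 (running 4.9355)
  edge 3→4: √(-0.1537² + -3.5428²) = 3.5461 (running 8.4816)
  edge 4→5: √(3.5599² + -1.6704²) = 3.9323 (running 12.4139)
  edge 5→6: √(0.7973² + 2.8048²) = 2.9159 (running 15.3298)
  edge 6→1: √(-0.9574² + 3.3519²) = 3.4860 (running 18.8158)
Perimeter = 18.8158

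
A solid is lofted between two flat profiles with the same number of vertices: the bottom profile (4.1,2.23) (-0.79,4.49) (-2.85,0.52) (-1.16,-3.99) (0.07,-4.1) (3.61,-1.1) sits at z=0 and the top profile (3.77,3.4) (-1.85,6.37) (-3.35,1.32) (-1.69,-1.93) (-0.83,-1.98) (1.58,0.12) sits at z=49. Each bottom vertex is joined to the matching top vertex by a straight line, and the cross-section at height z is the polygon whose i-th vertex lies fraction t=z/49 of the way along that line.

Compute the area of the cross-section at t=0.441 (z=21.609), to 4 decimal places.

Area at t=0.441: 36.1286

Cross-section at t=0.441: each vertex is (1-t)·p0[i] + t·p1[i].
  v1: (1-0.441)·(4.1,2.23) + 0.441·(3.77,3.4) = (3.9545,2.7460)
  v2: (1-0.441)·(-0.79,4.49) + 0.441·(-1.85,6.37) = (-1.2575,5.3191)
  v3: (1-0.441)·(-2.85,0.52) + 0.441·(-3.35,1.32) = (-3.0705,0.8728)
  v4: (1-0.441)·(-1.16,-3.99) + 0.441·(-1.69,-1.93) = (-1.3937,-3.0815)
  v5: (1-0.441)·(0.07,-4.1) + 0.441·(-0.83,-1.98) = (-0.3269,-3.1651)
  v6: (1-0.441)·(3.61,-1.1) + 0.441·(1.58,0.12) = (2.7148,-0.5620)
Shoelace sum Σ(x_i·y_{i+1} − x_{i+1}·y_i):
  i=1: 3.9545·5.3191 − -1.2575·2.7460 = +24.4871 (running +24.4871)
  i=2: -1.2575·0.8728 − -3.0705·5.3191 = +15.2347 (running +39.7218)
  i=3: -3.0705·-3.0815 − -1.3937·0.8728 = +10.6783 (running +50.4001)
  i=4: -1.3937·-3.1651 − -0.3269·-3.0815 = +3.4039 (running +53.8040)
  i=5: -0.3269·-0.5620 − 2.7148·-3.1651 = +8.7762 (running +62.5802)
  i=6: 2.7148·2.7460 − 3.9545·-0.5620 = +9.6770 (running +72.2572)
Area = |Σ|/2 = |72.2572|/2 = 36.1286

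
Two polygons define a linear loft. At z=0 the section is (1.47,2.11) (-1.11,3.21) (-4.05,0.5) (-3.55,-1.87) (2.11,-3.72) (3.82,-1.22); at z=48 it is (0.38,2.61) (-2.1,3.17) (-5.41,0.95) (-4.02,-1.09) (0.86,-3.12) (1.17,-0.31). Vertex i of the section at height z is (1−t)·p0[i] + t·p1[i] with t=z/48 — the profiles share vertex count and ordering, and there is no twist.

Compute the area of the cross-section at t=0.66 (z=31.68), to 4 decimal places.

Cross-section at t=0.66: each vertex is (1-t)·p0[i] + t·p1[i].
  v1: (1-0.66)·(1.47,2.11) + 0.66·(0.38,2.61) = (0.7506,2.4400)
  v2: (1-0.66)·(-1.11,3.21) + 0.66·(-2.1,3.17) = (-1.7634,3.1836)
  v3: (1-0.66)·(-4.05,0.5) + 0.66·(-5.41,0.95) = (-4.9476,0.7970)
  v4: (1-0.66)·(-3.55,-1.87) + 0.66·(-4.02,-1.09) = (-3.8602,-1.3552)
  v5: (1-0.66)·(2.11,-3.72) + 0.66·(0.86,-3.12) = (1.2850,-3.3240)
  v6: (1-0.66)·(3.82,-1.22) + 0.66·(1.17,-0.31) = (2.0710,-0.6194)
Shoelace sum Σ(x_i·y_{i+1} − x_{i+1}·y_i):
  i=1: 0.7506·3.1836 − -1.7634·2.4400 = +6.6923 (running +6.6923)
  i=2: -1.7634·0.7970 − -4.9476·3.1836 = +14.3457 (running +21.0381)
  i=3: -4.9476·-1.3552 − -3.8602·0.7970 = +9.7816 (running +30.8196)
  i=4: -3.8602·-3.3240 − 1.2850·-1.3552 = +14.5727 (running +45.3924)
  i=5: 1.2850·-0.6194 − 2.0710·-3.3240 = +6.0881 (running +51.4804)
  i=6: 2.0710·2.4400 − 0.7506·-0.6194 = +5.5182 (running +56.9986)
Area = |Σ|/2 = |56.9986|/2 = 28.4993

Area at t=0.66: 28.4993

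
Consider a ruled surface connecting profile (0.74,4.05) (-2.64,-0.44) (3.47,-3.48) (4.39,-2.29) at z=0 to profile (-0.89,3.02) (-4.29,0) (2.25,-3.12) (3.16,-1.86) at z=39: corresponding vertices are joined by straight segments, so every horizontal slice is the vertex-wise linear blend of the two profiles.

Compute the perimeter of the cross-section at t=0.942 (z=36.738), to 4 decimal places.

Cross-section at t=0.942: each vertex is (1-t)·p0[i] + t·p1[i].
  v1: (1-0.942)·(0.74,4.05) + 0.942·(-0.89,3.02) = (-0.7955,3.0797)
  v2: (1-0.942)·(-2.64,-0.44) + 0.942·(-4.29,0) = (-4.1943,-0.0255)
  v3: (1-0.942)·(3.47,-3.48) + 0.942·(2.25,-3.12) = (2.3208,-3.1409)
  v4: (1-0.942)·(4.39,-2.29) + 0.942·(3.16,-1.86) = (3.2313,-1.8849)
Perimeter = Σ |v_{i+1} − v_i|:
  edge 1→2: √(-3.3988² + -3.1053²) = 4.6038 (running 4.6038)
  edge 2→3: √(6.5151² + -3.1154²) = 7.2216 (running 11.8254)
  edge 3→4: √(0.9106² + 1.2559²) = 1.5513 (running 13.3767)
  edge 4→1: √(-4.0268² + 4.9647²) = 6.3924 (running 19.7691)
Perimeter = 19.7691

Perimeter at t=0.942: 19.7691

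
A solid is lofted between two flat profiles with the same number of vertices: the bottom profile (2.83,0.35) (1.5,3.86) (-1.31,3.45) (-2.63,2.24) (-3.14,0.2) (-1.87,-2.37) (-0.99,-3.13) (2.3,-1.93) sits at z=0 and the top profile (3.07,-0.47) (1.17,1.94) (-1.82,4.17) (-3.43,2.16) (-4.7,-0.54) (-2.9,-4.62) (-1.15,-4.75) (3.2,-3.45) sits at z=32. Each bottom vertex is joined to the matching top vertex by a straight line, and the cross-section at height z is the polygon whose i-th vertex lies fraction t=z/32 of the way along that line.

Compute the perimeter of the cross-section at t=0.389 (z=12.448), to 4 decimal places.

Cross-section at t=0.389: each vertex is (1-t)·p0[i] + t·p1[i].
  v1: (1-0.389)·(2.83,0.35) + 0.389·(3.07,-0.47) = (2.9234,0.0310)
  v2: (1-0.389)·(1.5,3.86) + 0.389·(1.17,1.94) = (1.3716,3.1131)
  v3: (1-0.389)·(-1.31,3.45) + 0.389·(-1.82,4.17) = (-1.5084,3.7301)
  v4: (1-0.389)·(-2.63,2.24) + 0.389·(-3.43,2.16) = (-2.9412,2.2089)
  v5: (1-0.389)·(-3.14,0.2) + 0.389·(-4.7,-0.54) = (-3.7468,-0.0879)
  v6: (1-0.389)·(-1.87,-2.37) + 0.389·(-2.9,-4.62) = (-2.2707,-3.2452)
  v7: (1-0.389)·(-0.99,-3.13) + 0.389·(-1.15,-4.75) = (-1.0522,-3.7602)
  v8: (1-0.389)·(2.3,-1.93) + 0.389·(3.2,-3.45) = (2.6501,-2.5213)
Perimeter = Σ |v_{i+1} − v_i|:
  edge 1→2: √(-1.5517² + 3.0821²) = 3.4507 (running 3.4507)
  edge 2→3: √(-2.8800² + 0.6170²) = 2.9454 (running 6.3960)
  edge 3→4: √(-1.4328² + -1.5212²) = 2.0897 (running 8.4858)
  edge 4→5: √(-0.8056² + -2.2967²) = 2.4339 (running 10.9197)
  edge 5→6: √(1.4762² + -3.1574²) = 3.4854 (running 14.4051)
  edge 6→7: √(1.2184² + -0.5149²) = 1.3228 (running 15.7279)
  edge 7→8: √(3.7023² + 1.2389²) = 3.9041 (running 19.6320)
  edge 8→1: √(0.2733² + 2.5523²) = 2.5669 (running 22.1989)
Perimeter = 22.1989

Perimeter at t=0.389: 22.1989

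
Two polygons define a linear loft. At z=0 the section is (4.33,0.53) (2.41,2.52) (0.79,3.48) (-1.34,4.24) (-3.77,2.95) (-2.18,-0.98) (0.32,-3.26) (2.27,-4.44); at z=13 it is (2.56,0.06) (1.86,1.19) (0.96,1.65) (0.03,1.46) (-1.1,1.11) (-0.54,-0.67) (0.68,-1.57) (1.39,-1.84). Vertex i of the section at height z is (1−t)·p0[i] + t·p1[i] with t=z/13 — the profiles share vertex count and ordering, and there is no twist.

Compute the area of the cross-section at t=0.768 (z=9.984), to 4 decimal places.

Area at t=0.768: 13.3541

Cross-section at t=0.768: each vertex is (1-t)·p0[i] + t·p1[i].
  v1: (1-0.768)·(4.33,0.53) + 0.768·(2.56,0.06) = (2.9706,0.1690)
  v2: (1-0.768)·(2.41,2.52) + 0.768·(1.86,1.19) = (1.9876,1.4986)
  v3: (1-0.768)·(0.79,3.48) + 0.768·(0.96,1.65) = (0.9206,2.0746)
  v4: (1-0.768)·(-1.34,4.24) + 0.768·(0.03,1.46) = (-0.2878,2.1050)
  v5: (1-0.768)·(-3.77,2.95) + 0.768·(-1.1,1.11) = (-1.7194,1.5369)
  v6: (1-0.768)·(-2.18,-0.98) + 0.768·(-0.54,-0.67) = (-0.9205,-0.7419)
  v7: (1-0.768)·(0.32,-3.26) + 0.768·(0.68,-1.57) = (0.5965,-1.9621)
  v8: (1-0.768)·(2.27,-4.44) + 0.768·(1.39,-1.84) = (1.5942,-2.4432)
Shoelace sum Σ(x_i·y_{i+1} − x_{i+1}·y_i):
  i=1: 2.9706·1.4986 − 1.9876·0.1690 = +4.1157 (running +4.1157)
  i=2: 1.9876·2.0746 − 0.9206·1.4986 = +2.7439 (running +6.8596)
  i=3: 0.9206·2.1050 − -0.2878·2.0746 = +2.5349 (running +9.3945)
  i=4: -0.2878·1.5369 − -1.7194·2.1050 = +3.1770 (running +12.5714)
  i=5: -1.7194·-0.7419 − -0.9205·1.5369 = +2.6904 (running +15.2618)
  i=6: -0.9205·-1.9621 − 0.5965·-0.7419 = +2.2486 (running +17.5104)
  i=7: 0.5965·-2.4432 − 1.5942·-1.9621 = +1.6705 (running +19.1809)
  i=8: 1.5942·0.1690 − 2.9706·-2.4432 = +7.5273 (running +26.7083)
Area = |Σ|/2 = |26.7083|/2 = 13.3541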